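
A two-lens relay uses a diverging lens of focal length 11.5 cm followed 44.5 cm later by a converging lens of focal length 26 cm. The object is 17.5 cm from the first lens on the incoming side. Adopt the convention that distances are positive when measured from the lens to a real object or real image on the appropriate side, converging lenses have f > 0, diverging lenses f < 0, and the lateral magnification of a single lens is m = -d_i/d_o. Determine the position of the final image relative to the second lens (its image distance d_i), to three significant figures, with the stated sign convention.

52.6 cm

Applying the thin-lens equation to the first lens, 1/(-11.5) = 1/17.5 + 1/d_i1, which gives d_i1 = -6.940 cm.
The intermediate image is virtual, 6.940 cm to the left of lens 1, so d_o2 = L - d_i1 = 44.5 - (-6.940) = 51.440 cm.
Applying the thin-lens equation again with f_2 = 26 cm and d_o2 = 51.440 cm gives d_i2 = 52.573 cm.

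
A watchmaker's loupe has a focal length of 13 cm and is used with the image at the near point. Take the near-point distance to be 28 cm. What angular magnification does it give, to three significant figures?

3.15

M = 1 + D/f = 1 + 28/13 = 3.154.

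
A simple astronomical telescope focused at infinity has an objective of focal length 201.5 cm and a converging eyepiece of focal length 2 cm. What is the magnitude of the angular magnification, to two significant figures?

|M| = f_obj/|f_eye| = 201.5/2 = 100.750.

100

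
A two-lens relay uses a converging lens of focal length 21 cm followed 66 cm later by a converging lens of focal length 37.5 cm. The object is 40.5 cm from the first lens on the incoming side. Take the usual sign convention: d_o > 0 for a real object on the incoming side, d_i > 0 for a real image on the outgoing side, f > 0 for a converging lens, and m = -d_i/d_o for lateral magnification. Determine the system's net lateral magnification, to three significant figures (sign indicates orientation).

Lens 1: 1/d_i1 = 1/f_1 - 1/d_o1 = 1/21 - 1/40.5 = 0.02293 cm^-1, so d_i1 = 43.615 cm.
m_1 = -(43.615)/40.5 = -1.0769.
That image sits 22.385 cm in front of the second lens, so d_o2 = 22.385 cm.
Lens 2: 1/d_i2 = 1/f_2 - 1/d_o2 = 1/37.5 - 1/(22.385) = -0.01801 cm^-1, so d_i2 = -55.534 cm.
m_2 = -(-55.534)/(22.385) = 2.4809.
The system's lateral magnification is m_1 m_2 = (-1.0769)(2.4809) = -2.6718.

-2.67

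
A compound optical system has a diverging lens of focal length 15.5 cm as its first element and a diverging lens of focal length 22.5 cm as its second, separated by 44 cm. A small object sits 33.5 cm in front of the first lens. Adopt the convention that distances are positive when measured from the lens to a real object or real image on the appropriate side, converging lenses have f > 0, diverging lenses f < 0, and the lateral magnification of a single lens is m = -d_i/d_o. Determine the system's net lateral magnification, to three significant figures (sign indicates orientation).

0.0923

Applying the thin-lens equation to the first lens, 1/(-15.5) = 1/33.5 + 1/d_i1, which gives d_i1 = -10.597 cm.
Its lateral magnification is m_1 = -d_i1/d_o1 = -(-10.597)/33.5 = 0.3163.
The intermediate image is virtual, 10.597 cm to the left of lens 1, so d_o2 = L - d_i1 = 44 - (-10.597) = 54.597 cm.
Applying the thin-lens equation again with f_2 = -22.5 cm and d_o2 = 54.597 cm gives d_i2 = -15.934 cm.
m_2 = -(-15.934)/(54.597) = 0.2918.
Total m = m_1 x m_2 = (0.3163)(0.2918) = 0.0923.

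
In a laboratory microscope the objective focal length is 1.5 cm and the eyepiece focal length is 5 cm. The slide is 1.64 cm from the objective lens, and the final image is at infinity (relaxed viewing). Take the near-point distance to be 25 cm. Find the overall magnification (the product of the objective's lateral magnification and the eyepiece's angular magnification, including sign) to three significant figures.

Objective: 1/d_i = 1/f_obj - 1/d_o = 1/1.5 - 1/1.64 = 0.05691 cm^-1, so d_i = 17.571 cm.
m_obj = -d_i/d_o = -17.571/1.64 = -10.714.
Eyepiece angular magnification (image at infinity): M_eye = D/f_e = 25/5 = 5.000.
Overall M = m_obj x M_eye = (-10.714)(5.000) = -53.57.

-53.6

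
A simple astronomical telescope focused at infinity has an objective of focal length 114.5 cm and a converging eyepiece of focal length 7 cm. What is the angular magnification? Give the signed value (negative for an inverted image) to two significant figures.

-16

M = -f_obj/f_eye = -114.5/(7) = -16.357.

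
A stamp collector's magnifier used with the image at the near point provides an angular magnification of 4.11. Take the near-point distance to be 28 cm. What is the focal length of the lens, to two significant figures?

9.0 cm

For the image at the near point, M = 1 + D/f.
f = D/(M - 1) = 28/(4.11 - 1) = 9.003 cm.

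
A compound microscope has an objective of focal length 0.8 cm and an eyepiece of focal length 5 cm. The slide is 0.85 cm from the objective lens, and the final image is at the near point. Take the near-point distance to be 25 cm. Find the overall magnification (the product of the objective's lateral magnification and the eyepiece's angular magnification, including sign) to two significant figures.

-96

Objective: 1/d_i = 1/f_obj - 1/d_o = 1/0.8 - 1/0.85 = 0.07353 cm^-1, so d_i = 13.600 cm.
m_obj = -d_i/d_o = -13.600/0.85 = -16.000.
Eyepiece angular magnification (image at near point): M_eye = 1 + D/f_e = 1 + 25/5 = 6.000.
Overall M = m_obj x M_eye = (-16.000)(6.000) = -96.00.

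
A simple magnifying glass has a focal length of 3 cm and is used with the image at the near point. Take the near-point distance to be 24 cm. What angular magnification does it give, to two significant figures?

9.0

M = 1 + D/f = 1 + 24/3 = 9.000.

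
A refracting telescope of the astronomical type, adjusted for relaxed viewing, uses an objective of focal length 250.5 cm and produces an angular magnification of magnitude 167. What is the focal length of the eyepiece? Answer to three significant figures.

1.50 cm

|M| = f_obj/f_eye, so f_eye = f_obj/|M| = 250.5/167.0 = 1.500 cm.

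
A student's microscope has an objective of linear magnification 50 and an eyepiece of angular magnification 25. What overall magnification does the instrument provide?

1250

The overall magnification of a compound microscope is the product of the objective and eyepiece magnifications:
M = M_obj x M_eye = 50 x 25 = 1250.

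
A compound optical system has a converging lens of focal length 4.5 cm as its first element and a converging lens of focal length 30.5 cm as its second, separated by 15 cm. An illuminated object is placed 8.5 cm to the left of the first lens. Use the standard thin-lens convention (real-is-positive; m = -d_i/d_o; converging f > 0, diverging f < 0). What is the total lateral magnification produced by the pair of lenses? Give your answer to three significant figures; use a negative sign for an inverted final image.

First lens: d_i1 = 1/(1/4.5 - 1/8.5) = 9.563 cm.
m_1 = -(9.563)/8.5 = -1.1250.
The intermediate image is 9.563 cm to the right of lens 1, so d_o2 = L - d_i1 = 15 - 9.563 = 5.437 cm.
Second lens: d_i2 = 1/(1/30.5 - 1/(5.437)) = -6.617 cm.
m_2 = -(-6.617)/(5.437) = 1.2170.
Total m = m_1 x m_2 = (-1.1250)(1.2170) = -1.3691.

-1.37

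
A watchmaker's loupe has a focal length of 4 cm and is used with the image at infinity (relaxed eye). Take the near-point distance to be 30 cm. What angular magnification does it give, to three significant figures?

7.50

M = D/f = 30/4 = 7.500.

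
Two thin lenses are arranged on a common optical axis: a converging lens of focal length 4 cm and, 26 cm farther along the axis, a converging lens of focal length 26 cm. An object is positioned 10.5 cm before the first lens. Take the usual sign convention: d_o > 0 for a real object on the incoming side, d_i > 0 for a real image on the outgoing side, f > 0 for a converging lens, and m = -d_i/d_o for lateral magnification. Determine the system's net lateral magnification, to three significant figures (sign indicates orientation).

-2.48

First lens: d_i1 = 1/(1/4 - 1/10.5) = 6.462 cm.
m_1 = -(6.462)/10.5 = -0.6154.
Object distance for lens 2: d_o2 = 26 - 6.462 = 19.538 cm.
Second lens: d_i2 = 1/(1/26 - 1/(19.538)) = -78.619 cm.
m_2 = -(-78.619)/(19.538) = 4.0238.
Total m = m_1 x m_2 = (-0.6154)(4.0238) = -2.4762.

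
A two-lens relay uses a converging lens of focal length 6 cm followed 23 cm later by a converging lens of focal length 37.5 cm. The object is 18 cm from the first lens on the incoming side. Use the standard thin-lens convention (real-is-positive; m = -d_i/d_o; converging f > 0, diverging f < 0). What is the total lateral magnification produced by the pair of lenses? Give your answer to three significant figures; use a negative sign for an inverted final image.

Lens 1: 1/d_i1 = 1/f_1 - 1/d_o1 = 1/6 - 1/18 = 0.11111 cm^-1, so d_i1 = 9.000 cm.
m_1 = -(9.000)/18 = -0.5000.
Object distance for lens 2: d_o2 = 23 - 9.000 = 14.000 cm.
Lens 2: 1/d_i2 = 1/f_2 - 1/d_o2 = 1/37.5 - 1/(14.000) = -0.04476 cm^-1, so d_i2 = -22.340 cm.
m_2 = -(-22.340)/(14.000) = 1.5957.
The system's lateral magnification is m_1 m_2 = (-0.5000)(1.5957) = -0.7979.

-0.798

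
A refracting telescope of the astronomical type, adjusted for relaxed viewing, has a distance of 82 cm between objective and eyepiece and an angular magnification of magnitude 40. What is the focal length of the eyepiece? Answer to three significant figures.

2.00 cm

In normal adjustment the tube length equals f_obj + f_eye and |M| = f_obj/f_eye.
So f_obj = 40 f_eye and 40 f_eye + f_eye = 82 cm, giving f_eye = 82/41 = 2.000 cm and f_obj = 80.000 cm.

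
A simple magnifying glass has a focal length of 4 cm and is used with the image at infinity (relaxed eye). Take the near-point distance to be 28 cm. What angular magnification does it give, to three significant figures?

M = D/f = 28/4 = 7.000.

7.00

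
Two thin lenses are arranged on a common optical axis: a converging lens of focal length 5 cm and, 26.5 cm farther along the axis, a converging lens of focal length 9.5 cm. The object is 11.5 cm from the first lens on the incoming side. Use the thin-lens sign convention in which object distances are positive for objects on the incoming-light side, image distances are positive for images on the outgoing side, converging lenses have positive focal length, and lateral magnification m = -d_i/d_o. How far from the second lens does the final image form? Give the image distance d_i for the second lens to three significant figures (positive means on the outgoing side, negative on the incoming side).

First lens: d_i1 = 1/(1/5 - 1/11.5) = 8.846 cm.
Object distance for lens 2: d_o2 = 26.5 - 8.846 = 17.654 cm.
Second lens: d_i2 = 1/(1/9.5 - 1/(17.654)) = 20.568 cm.

20.6 cm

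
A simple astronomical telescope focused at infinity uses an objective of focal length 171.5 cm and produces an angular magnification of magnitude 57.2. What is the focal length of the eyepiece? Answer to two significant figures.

|M| = f_obj/f_eye, so f_eye = f_obj/|M| = 171.5/57.2 = 2.998 cm.

3.0 cm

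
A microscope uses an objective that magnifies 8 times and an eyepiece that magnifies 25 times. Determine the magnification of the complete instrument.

The overall magnification of a compound microscope is the product of the objective and eyepiece magnifications:
M = M_obj x M_eye = 8 x 25 = 200.

200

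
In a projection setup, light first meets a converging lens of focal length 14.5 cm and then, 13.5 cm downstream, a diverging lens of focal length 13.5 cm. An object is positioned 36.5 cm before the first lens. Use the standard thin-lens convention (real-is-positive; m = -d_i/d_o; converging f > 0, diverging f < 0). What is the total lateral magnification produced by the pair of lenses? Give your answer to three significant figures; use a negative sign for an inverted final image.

Applying the thin-lens equation to the first lens, 1/14.5 = 1/36.5 + 1/d_i1, which gives d_i1 = 24.057 cm.
Its lateral magnification is m_1 = -d_i1/d_o1 = -(24.057)/36.5 = -0.6591.
This image would form 24.057 cm past lens 1, i.e. 10.557 cm beyond lens 2, so it is a virtual object for lens 2: d_o2 = 13.5 - 24.057 = -10.557 cm.
Applying the thin-lens equation again with f_2 = -13.5 cm and d_o2 = -10.557 cm gives d_i2 = 48.423 cm.
m_2 = -(48.423)/(-10.557) = 4.5869.
Overall magnification: m = m_1 m_2 = -3.0232.

-3.02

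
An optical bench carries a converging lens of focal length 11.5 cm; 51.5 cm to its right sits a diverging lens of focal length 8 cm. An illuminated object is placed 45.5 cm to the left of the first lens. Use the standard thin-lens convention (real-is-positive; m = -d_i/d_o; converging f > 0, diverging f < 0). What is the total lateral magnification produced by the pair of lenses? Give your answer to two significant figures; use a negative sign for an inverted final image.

-0.061

Applying the thin-lens equation to the first lens, 1/11.5 = 1/45.5 + 1/d_i1, which gives d_i1 = 15.390 cm.
Its lateral magnification is m_1 = -d_i1/d_o1 = -(15.390)/45.5 = -0.3382.
The intermediate image is 15.390 cm to the right of lens 1, so d_o2 = L - d_i1 = 51.5 - 15.390 = 36.110 cm.
Applying the thin-lens equation again with f_2 = -8 cm and d_o2 = 36.110 cm gives d_i2 = -6.549 cm.
m_2 = -(-6.549)/(36.110) = 0.1814.
Total m = m_1 x m_2 = (-0.3382)(0.1814) = -0.0613.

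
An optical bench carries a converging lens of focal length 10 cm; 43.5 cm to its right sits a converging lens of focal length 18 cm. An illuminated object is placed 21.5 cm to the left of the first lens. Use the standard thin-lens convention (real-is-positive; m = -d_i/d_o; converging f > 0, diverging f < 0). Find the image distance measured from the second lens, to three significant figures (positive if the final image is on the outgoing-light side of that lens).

65.6 cm

Lens 1: 1/d_i1 = 1/f_1 - 1/d_o1 = 1/10 - 1/21.5 = 0.05349 cm^-1, so d_i1 = 18.696 cm.
That image sits 24.804 cm in front of the second lens, so d_o2 = 24.804 cm.
Lens 2: 1/d_i2 = 1/f_2 - 1/d_o2 = 1/18 - 1/(24.804) = 0.01524 cm^-1, so d_i2 = 65.617 cm.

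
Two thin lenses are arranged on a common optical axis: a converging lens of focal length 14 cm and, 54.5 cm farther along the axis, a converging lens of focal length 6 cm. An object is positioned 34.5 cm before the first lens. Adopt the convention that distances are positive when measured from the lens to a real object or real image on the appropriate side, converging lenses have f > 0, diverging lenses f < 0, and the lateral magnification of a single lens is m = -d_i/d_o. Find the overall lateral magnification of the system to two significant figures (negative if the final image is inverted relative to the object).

Lens 1: 1/d_i1 = 1/f_1 - 1/d_o1 = 1/14 - 1/34.5 = 0.04244 cm^-1, so d_i1 = 23.561 cm.
m_1 = -(23.561)/34.5 = -0.6829.
Object distance for lens 2: d_o2 = 54.5 - 23.561 = 30.939 cm.
Lens 2: 1/d_i2 = 1/f_2 - 1/d_o2 = 1/6 - 1/(30.939) = 0.13435 cm^-1, so d_i2 = 7.444 cm.
m_2 = -(7.444)/(30.939) = -0.2406.
The system's lateral magnification is m_1 m_2 = (-0.6829)(-0.2406) = 0.1643.

0.16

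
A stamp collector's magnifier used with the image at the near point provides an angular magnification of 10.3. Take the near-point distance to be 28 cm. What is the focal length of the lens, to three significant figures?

3.01 cm

For the image at the near point, M = 1 + D/f.
f = D/(M - 1) = 28/(10.3 - 1) = 3.011 cm.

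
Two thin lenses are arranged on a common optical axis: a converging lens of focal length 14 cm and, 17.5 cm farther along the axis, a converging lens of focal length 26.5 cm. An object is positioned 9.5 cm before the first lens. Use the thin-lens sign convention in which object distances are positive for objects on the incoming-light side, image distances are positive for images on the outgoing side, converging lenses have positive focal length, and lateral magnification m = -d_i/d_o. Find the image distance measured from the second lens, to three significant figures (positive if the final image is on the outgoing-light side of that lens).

Lens 1: 1/d_i1 = 1/f_1 - 1/d_o1 = 1/14 - 1/9.5 = -0.03383 cm^-1, so d_i1 = -29.556 cm.
With d_i1 < 0 the first image is virtual and lies on the object side; the object distance for lens 2 is d_o2 = 17.5 - (-29.556) = 47.056 cm.
Lens 2: 1/d_i2 = 1/f_2 - 1/d_o2 = 1/26.5 - 1/(47.056) = 0.01648 cm^-1, so d_i2 = 60.664 cm.

60.7 cm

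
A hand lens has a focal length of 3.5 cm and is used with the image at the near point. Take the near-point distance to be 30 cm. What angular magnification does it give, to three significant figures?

9.57

M = 1 + D/f = 1 + 30/3.5 = 9.571.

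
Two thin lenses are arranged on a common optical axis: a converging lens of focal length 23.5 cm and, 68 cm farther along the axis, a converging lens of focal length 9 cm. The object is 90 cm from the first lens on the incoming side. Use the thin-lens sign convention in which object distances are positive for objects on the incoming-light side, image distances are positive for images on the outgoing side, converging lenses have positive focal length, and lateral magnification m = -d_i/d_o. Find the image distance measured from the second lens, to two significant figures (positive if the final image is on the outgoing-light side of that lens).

Applying the thin-lens equation to the first lens, 1/23.5 = 1/90 + 1/d_i1, which gives d_i1 = 31.805 cm.
Object distance for lens 2: d_o2 = 68 - 31.805 = 36.195 cm.
Applying the thin-lens equation again with f_2 = 9 cm and d_o2 = 36.195 cm gives d_i2 = 11.978 cm.

12 cm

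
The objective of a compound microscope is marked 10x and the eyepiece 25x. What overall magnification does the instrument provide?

250

The overall magnification of a compound microscope is the product of the objective and eyepiece magnifications:
M = M_obj x M_eye = 10 x 25 = 250.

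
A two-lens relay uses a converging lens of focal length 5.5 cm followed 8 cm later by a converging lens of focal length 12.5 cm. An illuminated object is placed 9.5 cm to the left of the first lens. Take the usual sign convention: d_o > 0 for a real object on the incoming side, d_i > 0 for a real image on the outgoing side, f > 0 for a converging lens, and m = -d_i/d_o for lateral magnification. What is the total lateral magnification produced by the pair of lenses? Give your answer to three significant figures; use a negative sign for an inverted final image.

-0.979

Applying the thin-lens equation to the first lens, 1/5.5 = 1/9.5 + 1/d_i1, which gives d_i1 = 13.062 cm.
Its lateral magnification is m_1 = -d_i1/d_o1 = -(13.062)/9.5 = -1.3750.
Since 13.062 cm > 8 cm, the first image lies past the second lens and serves as a virtual object: d_o2 = L - d_i1 = -5.062 cm.
Applying the thin-lens equation again with f_2 = 12.5 cm and d_o2 = -5.062 cm gives d_i2 = 3.603 cm.
m_2 = -(3.603)/(-5.062) = 0.7117.
Total m = m_1 x m_2 = (-1.3750)(0.7117) = -0.9786.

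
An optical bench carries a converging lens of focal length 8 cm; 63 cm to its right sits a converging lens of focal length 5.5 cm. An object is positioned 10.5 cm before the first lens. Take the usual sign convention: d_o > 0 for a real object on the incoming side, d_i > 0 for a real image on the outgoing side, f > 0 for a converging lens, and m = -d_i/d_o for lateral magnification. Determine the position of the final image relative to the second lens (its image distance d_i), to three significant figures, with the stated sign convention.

6.77 cm

Applying the thin-lens equation to the first lens, 1/8 = 1/10.5 + 1/d_i1, which gives d_i1 = 33.600 cm.
The intermediate image is 33.600 cm to the right of lens 1, so d_o2 = L - d_i1 = 63 - 33.600 = 29.400 cm.
Applying the thin-lens equation again with f_2 = 5.5 cm and d_o2 = 29.400 cm gives d_i2 = 6.766 cm.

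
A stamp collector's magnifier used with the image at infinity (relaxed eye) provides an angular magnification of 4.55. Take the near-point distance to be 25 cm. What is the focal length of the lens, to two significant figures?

For the image at infinity, M = D/f.
f = D/M = 25/4.55 = 5.495 cm.

5.5 cm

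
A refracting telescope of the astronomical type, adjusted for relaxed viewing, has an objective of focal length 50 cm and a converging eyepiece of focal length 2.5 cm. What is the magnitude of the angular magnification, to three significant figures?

|M| = f_obj/|f_eye| = 50/2.5 = 20.000.

20.0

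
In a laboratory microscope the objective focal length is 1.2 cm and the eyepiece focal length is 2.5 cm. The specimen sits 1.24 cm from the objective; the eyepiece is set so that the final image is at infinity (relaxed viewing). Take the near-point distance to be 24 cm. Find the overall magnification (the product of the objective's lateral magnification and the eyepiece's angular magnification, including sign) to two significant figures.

Objective: 1/d_i = 1/f_obj - 1/d_o = 1/1.2 - 1/1.24 = 0.02688 cm^-1, so d_i = 37.200 cm.
m_obj = -d_i/d_o = -37.200/1.24 = -30.000.
Eyepiece angular magnification (image at infinity): M_eye = D/f_e = 24/2.5 = 9.600.
Overall M = m_obj x M_eye = (-30.000)(9.600) = -288.00.

-290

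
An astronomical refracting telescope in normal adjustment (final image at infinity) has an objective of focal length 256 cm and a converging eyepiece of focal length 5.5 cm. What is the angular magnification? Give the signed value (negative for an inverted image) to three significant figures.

-46.5

M = -f_obj/f_eye = -256/(5.5) = -46.545.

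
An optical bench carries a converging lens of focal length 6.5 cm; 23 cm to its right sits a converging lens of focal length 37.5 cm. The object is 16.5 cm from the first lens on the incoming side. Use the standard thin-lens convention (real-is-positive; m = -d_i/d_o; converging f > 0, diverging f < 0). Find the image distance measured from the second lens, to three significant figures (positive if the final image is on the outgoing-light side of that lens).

-18.2 cm

Lens 1: 1/d_i1 = 1/f_1 - 1/d_o1 = 1/6.5 - 1/16.5 = 0.09324 cm^-1, so d_i1 = 10.725 cm.
That image sits 12.275 cm in front of the second lens, so d_o2 = 12.275 cm.
Lens 2: 1/d_i2 = 1/f_2 - 1/d_o2 = 1/37.5 - 1/(12.275) = -0.05480 cm^-1, so d_i2 = -18.248 cm.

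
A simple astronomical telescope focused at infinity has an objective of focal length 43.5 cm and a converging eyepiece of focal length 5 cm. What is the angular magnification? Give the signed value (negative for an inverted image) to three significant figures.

M = -f_obj/f_eye = -43.5/(5) = -8.700.

-8.70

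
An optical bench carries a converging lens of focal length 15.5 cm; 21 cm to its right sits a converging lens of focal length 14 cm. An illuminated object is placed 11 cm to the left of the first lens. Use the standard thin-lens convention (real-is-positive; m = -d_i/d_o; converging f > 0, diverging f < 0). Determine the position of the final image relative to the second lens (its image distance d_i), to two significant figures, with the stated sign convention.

Applying the thin-lens equation to the first lens, 1/15.5 = 1/11 + 1/d_i1, which gives d_i1 = -37.889 cm.
The intermediate image is virtual, 37.889 cm to the left of lens 1, so d_o2 = L - d_i1 = 21 - (-37.889) = 58.889 cm.
Applying the thin-lens equation again with f_2 = 14 cm and d_o2 = 58.889 cm gives d_i2 = 18.366 cm.

18 cm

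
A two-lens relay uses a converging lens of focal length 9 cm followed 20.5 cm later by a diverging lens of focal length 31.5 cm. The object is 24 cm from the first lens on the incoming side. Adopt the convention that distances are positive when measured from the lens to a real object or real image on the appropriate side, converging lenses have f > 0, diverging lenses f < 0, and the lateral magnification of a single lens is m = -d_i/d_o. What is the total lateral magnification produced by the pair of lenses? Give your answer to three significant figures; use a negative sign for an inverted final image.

First lens: d_i1 = 1/(1/9 - 1/24) = 14.400 cm.
m_1 = -(14.400)/24 = -0.6000.
That image sits 6.100 cm in front of the second lens, so d_o2 = 6.100 cm.
Second lens: d_i2 = 1/(1/(-31.5) - 1/(6.100)) = -5.110 cm.
m_2 = -(-5.110)/(6.100) = 0.8378.
Total m = m_1 x m_2 = (-0.6000)(0.8378) = -0.5027.

-0.503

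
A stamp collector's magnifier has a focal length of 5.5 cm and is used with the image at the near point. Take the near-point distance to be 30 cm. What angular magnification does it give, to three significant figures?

6.45

M = 1 + D/f = 1 + 30/5.5 = 6.455.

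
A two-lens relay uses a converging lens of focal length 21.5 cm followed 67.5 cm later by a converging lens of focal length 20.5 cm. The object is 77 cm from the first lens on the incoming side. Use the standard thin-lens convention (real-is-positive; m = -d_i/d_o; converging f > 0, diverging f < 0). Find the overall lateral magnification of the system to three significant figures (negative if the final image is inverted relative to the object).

First lens: d_i1 = 1/(1/21.5 - 1/77) = 29.829 cm.
m_1 = -(29.829)/77 = -0.3874.
Object distance for lens 2: d_o2 = 67.5 - 29.829 = 37.671 cm.
Second lens: d_i2 = 1/(1/20.5 - 1/(37.671)) = 44.974 cm.
m_2 = -(44.974)/(37.671) = -1.1939.
Overall magnification: m = m_1 m_2 = 0.4625.

0.462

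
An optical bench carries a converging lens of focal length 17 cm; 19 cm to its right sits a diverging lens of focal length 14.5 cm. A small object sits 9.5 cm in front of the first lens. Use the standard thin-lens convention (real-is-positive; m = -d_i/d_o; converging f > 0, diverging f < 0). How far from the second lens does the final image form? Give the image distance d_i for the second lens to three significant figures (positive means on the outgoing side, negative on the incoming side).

First lens: d_i1 = 1/(1/17 - 1/9.5) = -21.533 cm.
The intermediate image is virtual, 21.533 cm to the left of lens 1, so d_o2 = L - d_i1 = 19 - (-21.533) = 40.533 cm.
Second lens: d_i2 = 1/(1/(-14.5) - 1/(40.533)) = -10.680 cm.

-10.7 cm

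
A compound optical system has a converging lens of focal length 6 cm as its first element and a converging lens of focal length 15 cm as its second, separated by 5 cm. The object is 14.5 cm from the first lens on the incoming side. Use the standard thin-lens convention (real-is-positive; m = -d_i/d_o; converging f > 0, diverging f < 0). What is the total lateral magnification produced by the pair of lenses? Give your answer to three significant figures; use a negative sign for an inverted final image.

-0.523

First lens: d_i1 = 1/(1/6 - 1/14.5) = 10.235 cm.
m_1 = -(10.235)/14.5 = -0.7059.
Since 10.235 cm > 5 cm, the first image lies past the second lens and serves as a virtual object: d_o2 = L - d_i1 = -5.235 cm.
Second lens: d_i2 = 1/(1/15 - 1/(-5.235)) = 3.881 cm.
m_2 = -(3.881)/(-5.235) = 0.7413.
Total m = m_1 x m_2 = (-0.7059)(0.7413) = -0.5233.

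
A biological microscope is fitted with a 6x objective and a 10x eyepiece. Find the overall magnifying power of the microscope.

The overall magnification of a compound microscope is the product of the objective and eyepiece magnifications:
M = M_obj x M_eye = 6 x 10 = 60.

60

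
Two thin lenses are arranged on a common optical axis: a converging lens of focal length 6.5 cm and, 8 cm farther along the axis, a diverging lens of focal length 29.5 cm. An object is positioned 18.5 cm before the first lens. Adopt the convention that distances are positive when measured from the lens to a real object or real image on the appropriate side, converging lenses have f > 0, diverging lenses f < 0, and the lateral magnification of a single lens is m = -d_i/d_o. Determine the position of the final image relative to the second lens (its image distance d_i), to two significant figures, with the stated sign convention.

First lens: d_i1 = 1/(1/6.5 - 1/18.5) = 10.021 cm.
This image would form 10.021 cm past lens 1, i.e. 2.021 cm beyond lens 2, so it is a virtual object for lens 2: d_o2 = 8 - 10.021 = -2.021 cm.
Second lens: d_i2 = 1/(1/(-29.5) - 1/(-2.021)) = 2.169 cm.

2.2 cm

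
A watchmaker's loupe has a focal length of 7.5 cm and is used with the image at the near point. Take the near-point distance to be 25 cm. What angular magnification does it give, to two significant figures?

4.3

M = 1 + D/f = 1 + 25/7.5 = 4.333.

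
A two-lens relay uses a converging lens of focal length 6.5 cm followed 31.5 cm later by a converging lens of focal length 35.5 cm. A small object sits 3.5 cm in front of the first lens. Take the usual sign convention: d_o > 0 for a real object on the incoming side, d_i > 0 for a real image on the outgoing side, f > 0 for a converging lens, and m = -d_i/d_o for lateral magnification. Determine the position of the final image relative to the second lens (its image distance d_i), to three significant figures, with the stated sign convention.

387 cm

Applying the thin-lens equation to the first lens, 1/6.5 = 1/3.5 + 1/d_i1, which gives d_i1 = -7.583 cm.
The intermediate image is virtual, 7.583 cm to the left of lens 1, so d_o2 = L - d_i1 = 31.5 - (-7.583) = 39.083 cm.
Applying the thin-lens equation again with f_2 = 35.5 cm and d_o2 = 39.083 cm gives d_i2 = 387.198 cm.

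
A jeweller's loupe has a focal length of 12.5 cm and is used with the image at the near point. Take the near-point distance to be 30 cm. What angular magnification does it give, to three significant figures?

M = 1 + D/f = 1 + 30/12.5 = 3.400.

3.40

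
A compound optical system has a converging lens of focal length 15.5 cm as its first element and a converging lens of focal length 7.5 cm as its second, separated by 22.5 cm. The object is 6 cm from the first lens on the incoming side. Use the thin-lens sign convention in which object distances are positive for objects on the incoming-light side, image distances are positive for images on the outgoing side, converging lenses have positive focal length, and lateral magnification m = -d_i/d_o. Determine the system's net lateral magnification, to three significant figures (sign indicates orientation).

-0.494

Applying the thin-lens equation to the first lens, 1/15.5 = 1/6 + 1/d_i1, which gives d_i1 = -9.789 cm.
Its lateral magnification is m_1 = -d_i1/d_o1 = -(-9.789)/6 = 1.6316.
The intermediate image is virtual, 9.789 cm to the left of lens 1, so d_o2 = L - d_i1 = 22.5 - (-9.789) = 32.289 cm.
Applying the thin-lens equation again with f_2 = 7.5 cm and d_o2 = 32.289 cm gives d_i2 = 9.769 cm.
m_2 = -(9.769)/(32.289) = -0.3025.
The system's lateral magnification is m_1 m_2 = (1.6316)(-0.3025) = -0.4936.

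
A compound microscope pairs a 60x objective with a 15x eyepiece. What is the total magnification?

The overall magnification of a compound microscope is the product of the objective and eyepiece magnifications:
M = M_obj x M_eye = 60 x 15 = 900.

900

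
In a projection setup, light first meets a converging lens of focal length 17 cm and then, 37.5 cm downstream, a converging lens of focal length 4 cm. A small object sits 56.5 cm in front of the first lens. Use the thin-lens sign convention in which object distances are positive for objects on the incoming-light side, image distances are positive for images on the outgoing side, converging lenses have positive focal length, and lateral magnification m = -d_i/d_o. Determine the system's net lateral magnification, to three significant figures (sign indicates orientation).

0.187

Lens 1: 1/d_i1 = 1/f_1 - 1/d_o1 = 1/17 - 1/56.5 = 0.04112 cm^-1, so d_i1 = 24.316 cm.
m_1 = -(24.316)/56.5 = -0.4304.
The intermediate image is 24.316 cm to the right of lens 1, so d_o2 = L - d_i1 = 37.5 - 24.316 = 13.184 cm.
Lens 2: 1/d_i2 = 1/f_2 - 1/d_o2 = 1/4 - 1/(13.184) = 0.17415 cm^-1, so d_i2 = 5.742 cm.
m_2 = -(5.742)/(13.184) = -0.4356.
The system's lateral magnification is m_1 m_2 = (-0.4304)(-0.4356) = 0.1875.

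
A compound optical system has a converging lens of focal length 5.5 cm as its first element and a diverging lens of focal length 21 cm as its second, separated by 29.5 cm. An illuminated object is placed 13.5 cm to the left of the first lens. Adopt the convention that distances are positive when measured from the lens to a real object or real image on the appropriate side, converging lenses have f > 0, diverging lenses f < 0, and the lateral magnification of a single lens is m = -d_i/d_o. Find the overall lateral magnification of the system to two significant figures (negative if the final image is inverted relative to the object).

Lens 1: 1/d_i1 = 1/f_1 - 1/d_o1 = 1/5.5 - 1/13.5 = 0.10774 cm^-1, so d_i1 = 9.281 cm.
m_1 = -(9.281)/13.5 = -0.6875.
The intermediate image is 9.281 cm to the right of lens 1, so d_o2 = L - d_i1 = 29.5 - 9.281 = 20.219 cm.
Lens 2: 1/d_i2 = 1/f_2 - 1/d_o2 = 1/(-21) - 1/(20.219) = -0.09708 cm^-1, so d_i2 = -10.301 cm.
m_2 = -(-10.301)/(20.219) = 0.5095.
The system's lateral magnification is m_1 m_2 = (-0.6875)(0.5095) = -0.3503.

-0.35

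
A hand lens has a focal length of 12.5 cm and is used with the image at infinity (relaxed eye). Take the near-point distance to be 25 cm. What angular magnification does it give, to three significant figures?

2.00

M = D/f = 25/12.5 = 2.000.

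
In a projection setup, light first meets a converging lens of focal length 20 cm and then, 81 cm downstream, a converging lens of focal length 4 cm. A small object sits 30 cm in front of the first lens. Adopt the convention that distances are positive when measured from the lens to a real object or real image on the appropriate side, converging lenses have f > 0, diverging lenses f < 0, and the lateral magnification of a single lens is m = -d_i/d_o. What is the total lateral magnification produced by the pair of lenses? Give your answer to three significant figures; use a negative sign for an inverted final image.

First lens: d_i1 = 1/(1/20 - 1/30) = 60.000 cm.
m_1 = -(60.000)/30 = -2.0000.
The intermediate image is 60.000 cm to the right of lens 1, so d_o2 = L - d_i1 = 81 - 60.000 = 21.000 cm.
Second lens: d_i2 = 1/(1/4 - 1/(21.000)) = 4.941 cm.
m_2 = -(4.941)/(21.000) = -0.2353.
Total m = m_1 x m_2 = (-2.0000)(-0.2353) = 0.4706.

0.471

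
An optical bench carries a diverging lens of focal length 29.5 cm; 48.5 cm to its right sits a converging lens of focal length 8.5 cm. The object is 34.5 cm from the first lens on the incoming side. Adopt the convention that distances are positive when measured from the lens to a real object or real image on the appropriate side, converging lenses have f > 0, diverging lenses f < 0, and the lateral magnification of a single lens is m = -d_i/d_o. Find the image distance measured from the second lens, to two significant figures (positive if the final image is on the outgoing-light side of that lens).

9.8 cm

First lens: d_i1 = 1/(1/(-29.5) - 1/34.5) = -15.902 cm.
With d_i1 < 0 the first image is virtual and lies on the object side; the object distance for lens 2 is d_o2 = 48.5 - (-15.902) = 64.402 cm.
Second lens: d_i2 = 1/(1/8.5 - 1/(64.402)) = 9.792 cm.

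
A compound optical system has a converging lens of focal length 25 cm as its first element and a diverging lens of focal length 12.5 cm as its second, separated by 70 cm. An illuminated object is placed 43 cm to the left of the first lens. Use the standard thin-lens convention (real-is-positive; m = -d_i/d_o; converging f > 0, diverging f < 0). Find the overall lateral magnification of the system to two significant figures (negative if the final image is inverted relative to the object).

Applying the thin-lens equation to the first lens, 1/25 = 1/43 + 1/d_i1, which gives d_i1 = 59.722 cm.
Its lateral magnification is m_1 = -d_i1/d_o1 = -(59.722)/43 = -1.3889.
Object distance for lens 2: d_o2 = 70 - 59.722 = 10.278 cm.
Applying the thin-lens equation again with f_2 = -12.5 cm and d_o2 = 10.278 cm gives d_i2 = -5.640 cm.
m_2 = -(-5.640)/(10.278) = 0.5488.
Overall magnification: m = m_1 m_2 = -0.7622.

-0.76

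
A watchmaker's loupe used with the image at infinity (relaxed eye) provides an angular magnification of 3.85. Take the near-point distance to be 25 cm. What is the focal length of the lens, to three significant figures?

For the image at infinity, M = D/f.
f = D/M = 25/3.85 = 6.494 cm.

6.49 cm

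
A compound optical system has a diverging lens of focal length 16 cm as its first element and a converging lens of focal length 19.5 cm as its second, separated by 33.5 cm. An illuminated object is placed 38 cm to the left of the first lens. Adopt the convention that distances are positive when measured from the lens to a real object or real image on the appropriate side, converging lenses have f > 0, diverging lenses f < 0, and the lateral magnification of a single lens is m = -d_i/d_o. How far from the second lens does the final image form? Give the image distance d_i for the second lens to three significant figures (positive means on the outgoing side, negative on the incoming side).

Lens 1: 1/d_i1 = 1/f_1 - 1/d_o1 = 1/(-16) - 1/38 = -0.08882 cm^-1, so d_i1 = -11.259 cm.
With d_i1 < 0 the first image is virtual and lies on the object side; the object distance for lens 2 is d_o2 = 33.5 - (-11.259) = 44.759 cm.
Lens 2: 1/d_i2 = 1/f_2 - 1/d_o2 = 1/19.5 - 1/(44.759) = 0.02894 cm^-1, so d_i2 = 34.554 cm.

34.6 cm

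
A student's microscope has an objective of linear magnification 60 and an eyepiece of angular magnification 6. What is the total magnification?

The overall magnification of a compound microscope is the product of the objective and eyepiece magnifications:
M = M_obj x M_eye = 60 x 6 = 360.

360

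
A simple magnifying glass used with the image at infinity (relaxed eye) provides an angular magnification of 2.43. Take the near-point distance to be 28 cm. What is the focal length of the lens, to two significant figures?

For the image at infinity, M = D/f.
f = D/M = 28/2.43 = 11.523 cm.

12 cm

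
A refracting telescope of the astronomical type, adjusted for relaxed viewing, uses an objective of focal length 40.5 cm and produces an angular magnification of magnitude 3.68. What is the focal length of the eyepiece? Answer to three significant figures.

|M| = f_obj/f_eye, so f_eye = f_obj/|M| = 40.5/3.68 = 11.005 cm.

11.0 cm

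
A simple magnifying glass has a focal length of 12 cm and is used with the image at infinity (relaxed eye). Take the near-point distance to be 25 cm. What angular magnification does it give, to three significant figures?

M = D/f = 25/12 = 2.083.

2.08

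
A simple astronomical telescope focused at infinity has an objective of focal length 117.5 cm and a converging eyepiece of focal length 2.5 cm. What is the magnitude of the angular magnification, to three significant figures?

47.0

|M| = f_obj/|f_eye| = 117.5/2.5 = 47.000.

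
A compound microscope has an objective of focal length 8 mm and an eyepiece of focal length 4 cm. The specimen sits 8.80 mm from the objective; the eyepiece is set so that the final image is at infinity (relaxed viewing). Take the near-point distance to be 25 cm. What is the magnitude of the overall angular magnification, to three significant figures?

Convert to cm: f_obj = 8 mm = 0.8 cm; d_o = 8.80 mm = 0.88 cm.
Objective: 1/d_i = 1/f_obj - 1/d_o = 1/0.8 - 1/0.88 = 0.11364 cm^-1, so d_i = 8.800 cm.
m_obj = -d_i/d_o = -8.800/0.88 = -10.000.
Eyepiece angular magnification (image at infinity): M_eye = D/f_e = 25/4 = 6.250.
Overall M = m_obj x M_eye = (-10.000)(6.250) = -62.50.
|M| = 62.50.

62.5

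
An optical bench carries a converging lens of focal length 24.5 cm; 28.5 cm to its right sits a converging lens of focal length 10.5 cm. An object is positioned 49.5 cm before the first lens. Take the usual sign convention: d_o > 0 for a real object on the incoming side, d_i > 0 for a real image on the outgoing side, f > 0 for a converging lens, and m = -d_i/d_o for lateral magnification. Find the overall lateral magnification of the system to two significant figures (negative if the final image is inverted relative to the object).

-0.34

First lens: d_i1 = 1/(1/24.5 - 1/49.5) = 48.510 cm.
m_1 = -(48.510)/49.5 = -0.9800.
Since 48.510 cm > 28.5 cm, the first image lies past the second lens and serves as a virtual object: d_o2 = L - d_i1 = -20.010 cm.
Second lens: d_i2 = 1/(1/10.5 - 1/(-20.010)) = 6.886 cm.
m_2 = -(6.886)/(-20.010) = 0.3441.
The system's lateral magnification is m_1 m_2 = (-0.9800)(0.3441) = -0.3373.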